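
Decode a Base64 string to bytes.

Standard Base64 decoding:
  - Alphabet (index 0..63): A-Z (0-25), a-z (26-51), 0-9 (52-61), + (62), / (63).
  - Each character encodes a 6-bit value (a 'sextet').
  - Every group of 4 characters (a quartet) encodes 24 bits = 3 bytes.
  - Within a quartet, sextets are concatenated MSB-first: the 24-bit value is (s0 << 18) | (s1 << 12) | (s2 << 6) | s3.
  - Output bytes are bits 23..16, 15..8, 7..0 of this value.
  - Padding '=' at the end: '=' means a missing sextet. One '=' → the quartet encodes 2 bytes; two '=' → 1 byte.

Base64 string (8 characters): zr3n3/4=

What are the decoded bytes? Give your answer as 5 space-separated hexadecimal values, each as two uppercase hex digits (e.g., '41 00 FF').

After char 0 ('z'=51): chars_in_quartet=1 acc=0x33 bytes_emitted=0
After char 1 ('r'=43): chars_in_quartet=2 acc=0xCEB bytes_emitted=0
After char 2 ('3'=55): chars_in_quartet=3 acc=0x33AF7 bytes_emitted=0
After char 3 ('n'=39): chars_in_quartet=4 acc=0xCEBDE7 -> emit CE BD E7, reset; bytes_emitted=3
After char 4 ('3'=55): chars_in_quartet=1 acc=0x37 bytes_emitted=3
After char 5 ('/'=63): chars_in_quartet=2 acc=0xDFF bytes_emitted=3
After char 6 ('4'=56): chars_in_quartet=3 acc=0x37FF8 bytes_emitted=3
Padding '=': partial quartet acc=0x37FF8 -> emit DF FE; bytes_emitted=5

Answer: CE BD E7 DF FE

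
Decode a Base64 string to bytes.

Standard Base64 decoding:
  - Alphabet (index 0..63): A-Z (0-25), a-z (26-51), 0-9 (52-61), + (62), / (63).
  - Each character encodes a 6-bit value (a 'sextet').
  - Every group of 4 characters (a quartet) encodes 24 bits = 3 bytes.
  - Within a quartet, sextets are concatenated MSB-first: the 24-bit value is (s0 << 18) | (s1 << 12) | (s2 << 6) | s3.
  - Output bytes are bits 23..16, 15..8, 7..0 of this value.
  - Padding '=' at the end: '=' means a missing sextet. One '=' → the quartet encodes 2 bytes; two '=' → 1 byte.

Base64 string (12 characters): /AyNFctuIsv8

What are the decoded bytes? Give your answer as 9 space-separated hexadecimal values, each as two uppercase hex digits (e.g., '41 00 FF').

Answer: FC 0C 8D 15 CB 6E 22 CB FC

Derivation:
After char 0 ('/'=63): chars_in_quartet=1 acc=0x3F bytes_emitted=0
After char 1 ('A'=0): chars_in_quartet=2 acc=0xFC0 bytes_emitted=0
After char 2 ('y'=50): chars_in_quartet=3 acc=0x3F032 bytes_emitted=0
After char 3 ('N'=13): chars_in_quartet=4 acc=0xFC0C8D -> emit FC 0C 8D, reset; bytes_emitted=3
After char 4 ('F'=5): chars_in_quartet=1 acc=0x5 bytes_emitted=3
After char 5 ('c'=28): chars_in_quartet=2 acc=0x15C bytes_emitted=3
After char 6 ('t'=45): chars_in_quartet=3 acc=0x572D bytes_emitted=3
After char 7 ('u'=46): chars_in_quartet=4 acc=0x15CB6E -> emit 15 CB 6E, reset; bytes_emitted=6
After char 8 ('I'=8): chars_in_quartet=1 acc=0x8 bytes_emitted=6
After char 9 ('s'=44): chars_in_quartet=2 acc=0x22C bytes_emitted=6
After char 10 ('v'=47): chars_in_quartet=3 acc=0x8B2F bytes_emitted=6
After char 11 ('8'=60): chars_in_quartet=4 acc=0x22CBFC -> emit 22 CB FC, reset; bytes_emitted=9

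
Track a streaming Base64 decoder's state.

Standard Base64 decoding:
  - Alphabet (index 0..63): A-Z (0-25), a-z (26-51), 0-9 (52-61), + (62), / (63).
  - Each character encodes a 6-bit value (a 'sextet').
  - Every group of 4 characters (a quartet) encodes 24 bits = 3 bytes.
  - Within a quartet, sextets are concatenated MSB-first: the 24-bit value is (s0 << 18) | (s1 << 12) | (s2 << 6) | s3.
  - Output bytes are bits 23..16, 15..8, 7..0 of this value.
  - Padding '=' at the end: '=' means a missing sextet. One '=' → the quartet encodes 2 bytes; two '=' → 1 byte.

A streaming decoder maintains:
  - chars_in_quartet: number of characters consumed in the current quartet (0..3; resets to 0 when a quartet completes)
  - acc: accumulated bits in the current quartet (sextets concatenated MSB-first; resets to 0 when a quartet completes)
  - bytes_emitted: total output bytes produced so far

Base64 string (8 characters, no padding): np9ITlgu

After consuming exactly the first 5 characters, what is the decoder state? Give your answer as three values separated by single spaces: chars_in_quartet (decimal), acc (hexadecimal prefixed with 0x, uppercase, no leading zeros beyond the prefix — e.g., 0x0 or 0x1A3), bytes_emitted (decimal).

Answer: 1 0x13 3

Derivation:
After char 0 ('n'=39): chars_in_quartet=1 acc=0x27 bytes_emitted=0
After char 1 ('p'=41): chars_in_quartet=2 acc=0x9E9 bytes_emitted=0
After char 2 ('9'=61): chars_in_quartet=3 acc=0x27A7D bytes_emitted=0
After char 3 ('I'=8): chars_in_quartet=4 acc=0x9E9F48 -> emit 9E 9F 48, reset; bytes_emitted=3
After char 4 ('T'=19): chars_in_quartet=1 acc=0x13 bytes_emitted=3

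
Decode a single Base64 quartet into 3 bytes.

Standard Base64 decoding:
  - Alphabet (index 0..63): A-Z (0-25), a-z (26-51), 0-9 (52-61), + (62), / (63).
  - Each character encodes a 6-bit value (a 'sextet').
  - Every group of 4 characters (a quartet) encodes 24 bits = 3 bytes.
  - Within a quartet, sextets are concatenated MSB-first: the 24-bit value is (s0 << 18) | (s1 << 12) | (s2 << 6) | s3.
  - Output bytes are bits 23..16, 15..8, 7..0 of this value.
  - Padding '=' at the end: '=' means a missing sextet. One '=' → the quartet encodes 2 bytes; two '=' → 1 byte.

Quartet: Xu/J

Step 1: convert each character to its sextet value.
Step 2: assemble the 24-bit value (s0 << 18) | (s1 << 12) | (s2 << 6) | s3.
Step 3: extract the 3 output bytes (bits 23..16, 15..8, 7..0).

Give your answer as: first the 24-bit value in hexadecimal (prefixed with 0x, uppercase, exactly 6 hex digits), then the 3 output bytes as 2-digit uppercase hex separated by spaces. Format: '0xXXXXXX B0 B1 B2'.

Answer: 0x5EEFC9 5E EF C9

Derivation:
Sextets: X=23, u=46, /=63, J=9
24-bit: (23<<18) | (46<<12) | (63<<6) | 9
      = 0x5C0000 | 0x02E000 | 0x000FC0 | 0x000009
      = 0x5EEFC9
Bytes: (v>>16)&0xFF=5E, (v>>8)&0xFF=EF, v&0xFF=C9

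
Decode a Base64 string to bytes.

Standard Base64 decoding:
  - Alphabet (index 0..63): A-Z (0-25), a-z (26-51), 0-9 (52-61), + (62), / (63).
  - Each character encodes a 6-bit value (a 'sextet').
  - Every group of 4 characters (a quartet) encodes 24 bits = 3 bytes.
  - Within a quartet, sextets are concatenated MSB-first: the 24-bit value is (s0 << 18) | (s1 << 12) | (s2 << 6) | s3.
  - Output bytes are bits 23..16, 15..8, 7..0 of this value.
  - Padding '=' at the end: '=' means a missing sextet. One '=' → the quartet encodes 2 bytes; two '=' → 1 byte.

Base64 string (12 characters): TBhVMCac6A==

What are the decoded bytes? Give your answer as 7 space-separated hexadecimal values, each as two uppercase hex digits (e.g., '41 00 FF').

After char 0 ('T'=19): chars_in_quartet=1 acc=0x13 bytes_emitted=0
After char 1 ('B'=1): chars_in_quartet=2 acc=0x4C1 bytes_emitted=0
After char 2 ('h'=33): chars_in_quartet=3 acc=0x13061 bytes_emitted=0
After char 3 ('V'=21): chars_in_quartet=4 acc=0x4C1855 -> emit 4C 18 55, reset; bytes_emitted=3
After char 4 ('M'=12): chars_in_quartet=1 acc=0xC bytes_emitted=3
After char 5 ('C'=2): chars_in_quartet=2 acc=0x302 bytes_emitted=3
After char 6 ('a'=26): chars_in_quartet=3 acc=0xC09A bytes_emitted=3
After char 7 ('c'=28): chars_in_quartet=4 acc=0x30269C -> emit 30 26 9C, reset; bytes_emitted=6
After char 8 ('6'=58): chars_in_quartet=1 acc=0x3A bytes_emitted=6
After char 9 ('A'=0): chars_in_quartet=2 acc=0xE80 bytes_emitted=6
Padding '==': partial quartet acc=0xE80 -> emit E8; bytes_emitted=7

Answer: 4C 18 55 30 26 9C E8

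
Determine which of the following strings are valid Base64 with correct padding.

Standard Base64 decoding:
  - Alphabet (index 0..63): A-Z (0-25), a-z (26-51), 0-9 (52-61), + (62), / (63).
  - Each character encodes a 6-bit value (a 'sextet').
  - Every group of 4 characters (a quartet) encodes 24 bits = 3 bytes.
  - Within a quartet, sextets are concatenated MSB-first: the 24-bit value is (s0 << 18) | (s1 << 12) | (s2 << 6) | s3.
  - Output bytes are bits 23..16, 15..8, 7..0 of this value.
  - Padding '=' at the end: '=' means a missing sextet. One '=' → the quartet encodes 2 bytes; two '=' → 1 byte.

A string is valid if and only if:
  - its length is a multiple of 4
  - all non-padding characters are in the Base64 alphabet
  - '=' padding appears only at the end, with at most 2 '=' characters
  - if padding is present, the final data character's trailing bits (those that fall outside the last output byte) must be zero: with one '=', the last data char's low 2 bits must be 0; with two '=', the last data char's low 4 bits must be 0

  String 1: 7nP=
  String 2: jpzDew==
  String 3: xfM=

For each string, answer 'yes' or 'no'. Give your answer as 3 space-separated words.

Answer: no yes yes

Derivation:
String 1: '7nP=' → invalid (bad trailing bits)
String 2: 'jpzDew==' → valid
String 3: 'xfM=' → valid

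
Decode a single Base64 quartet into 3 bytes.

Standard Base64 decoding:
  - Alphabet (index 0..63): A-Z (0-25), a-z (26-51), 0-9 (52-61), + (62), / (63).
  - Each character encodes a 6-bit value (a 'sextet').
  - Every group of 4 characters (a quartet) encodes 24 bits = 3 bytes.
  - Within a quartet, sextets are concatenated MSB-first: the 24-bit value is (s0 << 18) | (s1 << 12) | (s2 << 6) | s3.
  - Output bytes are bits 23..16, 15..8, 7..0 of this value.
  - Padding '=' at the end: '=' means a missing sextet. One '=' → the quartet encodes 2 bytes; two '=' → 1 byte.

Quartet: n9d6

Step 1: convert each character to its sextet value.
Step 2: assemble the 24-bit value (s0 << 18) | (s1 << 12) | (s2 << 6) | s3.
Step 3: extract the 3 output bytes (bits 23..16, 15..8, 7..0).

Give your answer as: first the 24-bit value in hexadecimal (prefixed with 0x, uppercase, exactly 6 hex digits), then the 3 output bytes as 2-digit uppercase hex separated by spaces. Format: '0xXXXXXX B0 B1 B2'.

Sextets: n=39, 9=61, d=29, 6=58
24-bit: (39<<18) | (61<<12) | (29<<6) | 58
      = 0x9C0000 | 0x03D000 | 0x000740 | 0x00003A
      = 0x9FD77A
Bytes: (v>>16)&0xFF=9F, (v>>8)&0xFF=D7, v&0xFF=7A

Answer: 0x9FD77A 9F D7 7A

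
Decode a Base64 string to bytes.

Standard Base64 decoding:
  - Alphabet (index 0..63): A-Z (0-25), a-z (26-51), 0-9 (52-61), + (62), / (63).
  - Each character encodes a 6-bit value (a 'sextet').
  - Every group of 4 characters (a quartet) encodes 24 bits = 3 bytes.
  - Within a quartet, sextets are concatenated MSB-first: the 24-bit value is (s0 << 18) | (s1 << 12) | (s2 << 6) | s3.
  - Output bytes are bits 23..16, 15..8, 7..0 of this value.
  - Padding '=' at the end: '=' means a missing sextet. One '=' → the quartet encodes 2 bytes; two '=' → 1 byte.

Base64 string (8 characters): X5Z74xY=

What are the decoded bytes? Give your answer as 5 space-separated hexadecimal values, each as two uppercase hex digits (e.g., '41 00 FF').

After char 0 ('X'=23): chars_in_quartet=1 acc=0x17 bytes_emitted=0
After char 1 ('5'=57): chars_in_quartet=2 acc=0x5F9 bytes_emitted=0
After char 2 ('Z'=25): chars_in_quartet=3 acc=0x17E59 bytes_emitted=0
After char 3 ('7'=59): chars_in_quartet=4 acc=0x5F967B -> emit 5F 96 7B, reset; bytes_emitted=3
After char 4 ('4'=56): chars_in_quartet=1 acc=0x38 bytes_emitted=3
After char 5 ('x'=49): chars_in_quartet=2 acc=0xE31 bytes_emitted=3
After char 6 ('Y'=24): chars_in_quartet=3 acc=0x38C58 bytes_emitted=3
Padding '=': partial quartet acc=0x38C58 -> emit E3 16; bytes_emitted=5

Answer: 5F 96 7B E3 16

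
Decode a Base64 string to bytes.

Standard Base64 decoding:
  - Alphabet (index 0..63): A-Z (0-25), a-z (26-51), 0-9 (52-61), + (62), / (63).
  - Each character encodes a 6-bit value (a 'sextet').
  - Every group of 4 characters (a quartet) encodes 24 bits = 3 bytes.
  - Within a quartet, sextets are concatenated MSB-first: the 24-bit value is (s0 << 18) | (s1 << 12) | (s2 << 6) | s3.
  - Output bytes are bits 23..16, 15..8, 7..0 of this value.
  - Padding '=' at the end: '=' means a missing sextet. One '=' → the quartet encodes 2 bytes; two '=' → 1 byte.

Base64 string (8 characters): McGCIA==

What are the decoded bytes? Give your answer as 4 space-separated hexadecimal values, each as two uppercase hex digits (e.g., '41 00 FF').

Answer: 31 C1 82 20

Derivation:
After char 0 ('M'=12): chars_in_quartet=1 acc=0xC bytes_emitted=0
After char 1 ('c'=28): chars_in_quartet=2 acc=0x31C bytes_emitted=0
After char 2 ('G'=6): chars_in_quartet=3 acc=0xC706 bytes_emitted=0
After char 3 ('C'=2): chars_in_quartet=4 acc=0x31C182 -> emit 31 C1 82, reset; bytes_emitted=3
After char 4 ('I'=8): chars_in_quartet=1 acc=0x8 bytes_emitted=3
After char 5 ('A'=0): chars_in_quartet=2 acc=0x200 bytes_emitted=3
Padding '==': partial quartet acc=0x200 -> emit 20; bytes_emitted=4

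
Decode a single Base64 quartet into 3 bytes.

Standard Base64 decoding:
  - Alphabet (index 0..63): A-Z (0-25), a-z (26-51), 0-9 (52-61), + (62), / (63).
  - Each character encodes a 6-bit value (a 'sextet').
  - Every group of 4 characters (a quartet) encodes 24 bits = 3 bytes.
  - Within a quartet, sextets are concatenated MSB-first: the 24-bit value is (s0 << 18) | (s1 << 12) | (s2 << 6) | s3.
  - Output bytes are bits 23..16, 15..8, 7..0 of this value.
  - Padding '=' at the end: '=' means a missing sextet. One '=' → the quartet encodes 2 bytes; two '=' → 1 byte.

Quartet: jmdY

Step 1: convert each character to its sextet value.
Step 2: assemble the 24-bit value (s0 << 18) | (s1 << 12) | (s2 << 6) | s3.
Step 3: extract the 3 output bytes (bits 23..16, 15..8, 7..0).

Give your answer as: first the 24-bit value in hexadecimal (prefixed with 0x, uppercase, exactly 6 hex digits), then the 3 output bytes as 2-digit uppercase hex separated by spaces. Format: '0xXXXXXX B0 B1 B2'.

Answer: 0x8E6758 8E 67 58

Derivation:
Sextets: j=35, m=38, d=29, Y=24
24-bit: (35<<18) | (38<<12) | (29<<6) | 24
      = 0x8C0000 | 0x026000 | 0x000740 | 0x000018
      = 0x8E6758
Bytes: (v>>16)&0xFF=8E, (v>>8)&0xFF=67, v&0xFF=58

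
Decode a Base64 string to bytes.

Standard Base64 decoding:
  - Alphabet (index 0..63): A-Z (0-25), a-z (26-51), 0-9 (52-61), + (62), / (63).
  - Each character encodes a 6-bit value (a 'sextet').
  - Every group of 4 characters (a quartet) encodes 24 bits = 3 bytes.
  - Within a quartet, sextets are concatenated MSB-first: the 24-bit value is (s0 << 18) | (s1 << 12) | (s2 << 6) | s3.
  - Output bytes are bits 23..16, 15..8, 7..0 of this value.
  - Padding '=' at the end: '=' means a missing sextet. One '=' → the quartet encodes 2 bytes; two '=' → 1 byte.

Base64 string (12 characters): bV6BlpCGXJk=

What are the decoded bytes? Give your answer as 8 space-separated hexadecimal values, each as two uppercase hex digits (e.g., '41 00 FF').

After char 0 ('b'=27): chars_in_quartet=1 acc=0x1B bytes_emitted=0
After char 1 ('V'=21): chars_in_quartet=2 acc=0x6D5 bytes_emitted=0
After char 2 ('6'=58): chars_in_quartet=3 acc=0x1B57A bytes_emitted=0
After char 3 ('B'=1): chars_in_quartet=4 acc=0x6D5E81 -> emit 6D 5E 81, reset; bytes_emitted=3
After char 4 ('l'=37): chars_in_quartet=1 acc=0x25 bytes_emitted=3
After char 5 ('p'=41): chars_in_quartet=2 acc=0x969 bytes_emitted=3
After char 6 ('C'=2): chars_in_quartet=3 acc=0x25A42 bytes_emitted=3
After char 7 ('G'=6): chars_in_quartet=4 acc=0x969086 -> emit 96 90 86, reset; bytes_emitted=6
After char 8 ('X'=23): chars_in_quartet=1 acc=0x17 bytes_emitted=6
After char 9 ('J'=9): chars_in_quartet=2 acc=0x5C9 bytes_emitted=6
After char 10 ('k'=36): chars_in_quartet=3 acc=0x17264 bytes_emitted=6
Padding '=': partial quartet acc=0x17264 -> emit 5C 99; bytes_emitted=8

Answer: 6D 5E 81 96 90 86 5C 99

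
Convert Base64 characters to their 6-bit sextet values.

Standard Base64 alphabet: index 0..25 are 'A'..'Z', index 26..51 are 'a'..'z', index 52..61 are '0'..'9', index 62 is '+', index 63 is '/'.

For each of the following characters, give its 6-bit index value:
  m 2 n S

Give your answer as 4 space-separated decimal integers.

'm': a..z range, 26 + ord('m') − ord('a') = 38
'2': 0..9 range, 52 + ord('2') − ord('0') = 54
'n': a..z range, 26 + ord('n') − ord('a') = 39
'S': A..Z range, ord('S') − ord('A') = 18

Answer: 38 54 39 18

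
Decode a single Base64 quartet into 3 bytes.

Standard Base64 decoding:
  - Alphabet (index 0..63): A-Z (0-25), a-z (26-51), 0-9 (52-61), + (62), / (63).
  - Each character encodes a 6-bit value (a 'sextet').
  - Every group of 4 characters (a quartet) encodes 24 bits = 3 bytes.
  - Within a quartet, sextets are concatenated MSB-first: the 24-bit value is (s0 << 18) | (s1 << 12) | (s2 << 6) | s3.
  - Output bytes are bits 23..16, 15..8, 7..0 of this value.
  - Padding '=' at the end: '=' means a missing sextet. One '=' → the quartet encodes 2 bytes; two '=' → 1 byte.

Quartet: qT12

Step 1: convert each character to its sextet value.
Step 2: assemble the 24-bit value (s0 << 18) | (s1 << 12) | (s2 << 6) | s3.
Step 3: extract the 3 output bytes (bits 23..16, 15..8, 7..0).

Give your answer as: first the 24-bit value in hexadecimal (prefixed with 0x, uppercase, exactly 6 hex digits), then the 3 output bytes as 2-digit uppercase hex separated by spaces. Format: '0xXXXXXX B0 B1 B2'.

Answer: 0xA93D76 A9 3D 76

Derivation:
Sextets: q=42, T=19, 1=53, 2=54
24-bit: (42<<18) | (19<<12) | (53<<6) | 54
      = 0xA80000 | 0x013000 | 0x000D40 | 0x000036
      = 0xA93D76
Bytes: (v>>16)&0xFF=A9, (v>>8)&0xFF=3D, v&0xFF=76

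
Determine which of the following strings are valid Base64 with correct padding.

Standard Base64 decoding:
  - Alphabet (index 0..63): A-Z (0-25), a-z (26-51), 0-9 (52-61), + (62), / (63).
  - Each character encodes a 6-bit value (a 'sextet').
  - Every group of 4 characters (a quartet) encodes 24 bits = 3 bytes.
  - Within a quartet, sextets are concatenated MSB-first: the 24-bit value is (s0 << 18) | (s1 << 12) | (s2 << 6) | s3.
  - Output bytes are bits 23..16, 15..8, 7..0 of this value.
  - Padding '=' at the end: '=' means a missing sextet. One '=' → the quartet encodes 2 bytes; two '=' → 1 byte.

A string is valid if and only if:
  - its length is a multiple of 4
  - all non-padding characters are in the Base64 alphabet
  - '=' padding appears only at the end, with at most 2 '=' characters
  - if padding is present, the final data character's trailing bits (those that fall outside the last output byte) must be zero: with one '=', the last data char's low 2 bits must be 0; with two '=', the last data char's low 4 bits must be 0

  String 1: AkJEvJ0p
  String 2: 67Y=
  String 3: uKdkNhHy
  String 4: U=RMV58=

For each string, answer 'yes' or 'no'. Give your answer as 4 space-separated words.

String 1: 'AkJEvJ0p' → valid
String 2: '67Y=' → valid
String 3: 'uKdkNhHy' → valid
String 4: 'U=RMV58=' → invalid (bad char(s): ['=']; '=' in middle)

Answer: yes yes yes no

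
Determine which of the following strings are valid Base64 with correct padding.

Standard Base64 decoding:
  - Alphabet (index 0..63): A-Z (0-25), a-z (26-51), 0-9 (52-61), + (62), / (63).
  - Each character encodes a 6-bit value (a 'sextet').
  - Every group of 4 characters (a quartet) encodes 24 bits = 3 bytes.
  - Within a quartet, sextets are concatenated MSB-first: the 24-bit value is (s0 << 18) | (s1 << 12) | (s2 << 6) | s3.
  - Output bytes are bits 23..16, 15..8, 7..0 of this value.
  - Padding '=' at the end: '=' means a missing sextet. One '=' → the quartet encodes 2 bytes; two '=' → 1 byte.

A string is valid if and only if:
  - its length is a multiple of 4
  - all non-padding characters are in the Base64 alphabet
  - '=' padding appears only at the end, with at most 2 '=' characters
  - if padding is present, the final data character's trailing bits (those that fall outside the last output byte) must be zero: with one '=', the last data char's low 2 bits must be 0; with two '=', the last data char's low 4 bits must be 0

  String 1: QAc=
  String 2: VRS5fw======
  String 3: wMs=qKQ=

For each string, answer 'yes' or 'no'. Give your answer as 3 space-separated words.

String 1: 'QAc=' → valid
String 2: 'VRS5fw======' → invalid (6 pad chars (max 2))
String 3: 'wMs=qKQ=' → invalid (bad char(s): ['=']; '=' in middle)

Answer: yes no no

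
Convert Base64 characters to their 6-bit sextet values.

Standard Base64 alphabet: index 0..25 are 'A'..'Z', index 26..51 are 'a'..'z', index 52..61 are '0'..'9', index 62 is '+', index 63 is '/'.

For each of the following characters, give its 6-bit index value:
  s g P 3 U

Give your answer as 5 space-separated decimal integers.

Answer: 44 32 15 55 20

Derivation:
's': a..z range, 26 + ord('s') − ord('a') = 44
'g': a..z range, 26 + ord('g') − ord('a') = 32
'P': A..Z range, ord('P') − ord('A') = 15
'3': 0..9 range, 52 + ord('3') − ord('0') = 55
'U': A..Z range, ord('U') − ord('A') = 20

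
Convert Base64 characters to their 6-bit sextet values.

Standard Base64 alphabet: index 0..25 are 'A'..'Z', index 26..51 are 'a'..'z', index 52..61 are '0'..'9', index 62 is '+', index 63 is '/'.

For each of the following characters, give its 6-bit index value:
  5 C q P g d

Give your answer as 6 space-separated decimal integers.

'5': 0..9 range, 52 + ord('5') − ord('0') = 57
'C': A..Z range, ord('C') − ord('A') = 2
'q': a..z range, 26 + ord('q') − ord('a') = 42
'P': A..Z range, ord('P') − ord('A') = 15
'g': a..z range, 26 + ord('g') − ord('a') = 32
'd': a..z range, 26 + ord('d') − ord('a') = 29

Answer: 57 2 42 15 32 29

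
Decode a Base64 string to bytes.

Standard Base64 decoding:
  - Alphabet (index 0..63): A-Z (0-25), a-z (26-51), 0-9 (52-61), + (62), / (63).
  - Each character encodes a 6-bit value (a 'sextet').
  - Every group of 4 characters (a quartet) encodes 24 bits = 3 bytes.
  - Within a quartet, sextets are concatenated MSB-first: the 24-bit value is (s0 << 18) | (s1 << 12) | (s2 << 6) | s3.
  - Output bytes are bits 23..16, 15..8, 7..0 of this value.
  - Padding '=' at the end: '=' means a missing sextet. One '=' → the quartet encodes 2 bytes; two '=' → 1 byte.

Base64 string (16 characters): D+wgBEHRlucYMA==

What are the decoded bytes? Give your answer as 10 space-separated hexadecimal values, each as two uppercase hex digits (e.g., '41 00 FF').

After char 0 ('D'=3): chars_in_quartet=1 acc=0x3 bytes_emitted=0
After char 1 ('+'=62): chars_in_quartet=2 acc=0xFE bytes_emitted=0
After char 2 ('w'=48): chars_in_quartet=3 acc=0x3FB0 bytes_emitted=0
After char 3 ('g'=32): chars_in_quartet=4 acc=0xFEC20 -> emit 0F EC 20, reset; bytes_emitted=3
After char 4 ('B'=1): chars_in_quartet=1 acc=0x1 bytes_emitted=3
After char 5 ('E'=4): chars_in_quartet=2 acc=0x44 bytes_emitted=3
After char 6 ('H'=7): chars_in_quartet=3 acc=0x1107 bytes_emitted=3
After char 7 ('R'=17): chars_in_quartet=4 acc=0x441D1 -> emit 04 41 D1, reset; bytes_emitted=6
After char 8 ('l'=37): chars_in_quartet=1 acc=0x25 bytes_emitted=6
After char 9 ('u'=46): chars_in_quartet=2 acc=0x96E bytes_emitted=6
After char 10 ('c'=28): chars_in_quartet=3 acc=0x25B9C bytes_emitted=6
After char 11 ('Y'=24): chars_in_quartet=4 acc=0x96E718 -> emit 96 E7 18, reset; bytes_emitted=9
After char 12 ('M'=12): chars_in_quartet=1 acc=0xC bytes_emitted=9
After char 13 ('A'=0): chars_in_quartet=2 acc=0x300 bytes_emitted=9
Padding '==': partial quartet acc=0x300 -> emit 30; bytes_emitted=10

Answer: 0F EC 20 04 41 D1 96 E7 18 30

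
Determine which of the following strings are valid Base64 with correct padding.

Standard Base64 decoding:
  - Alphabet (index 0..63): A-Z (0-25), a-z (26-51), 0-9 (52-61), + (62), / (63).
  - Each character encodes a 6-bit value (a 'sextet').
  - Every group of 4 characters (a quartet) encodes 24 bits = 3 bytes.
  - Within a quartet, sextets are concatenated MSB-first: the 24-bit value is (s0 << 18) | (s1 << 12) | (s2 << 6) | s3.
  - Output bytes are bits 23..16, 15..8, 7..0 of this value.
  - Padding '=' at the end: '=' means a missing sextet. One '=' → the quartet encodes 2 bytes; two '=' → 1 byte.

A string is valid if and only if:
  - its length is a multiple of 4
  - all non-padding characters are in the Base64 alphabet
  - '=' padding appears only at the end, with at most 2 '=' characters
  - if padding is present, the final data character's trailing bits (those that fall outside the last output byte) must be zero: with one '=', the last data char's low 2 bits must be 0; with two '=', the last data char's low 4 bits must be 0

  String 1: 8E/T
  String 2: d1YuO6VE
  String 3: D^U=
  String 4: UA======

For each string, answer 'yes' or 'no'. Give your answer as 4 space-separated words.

String 1: '8E/T' → valid
String 2: 'd1YuO6VE' → valid
String 3: 'D^U=' → invalid (bad char(s): ['^'])
String 4: 'UA======' → invalid (6 pad chars (max 2))

Answer: yes yes no no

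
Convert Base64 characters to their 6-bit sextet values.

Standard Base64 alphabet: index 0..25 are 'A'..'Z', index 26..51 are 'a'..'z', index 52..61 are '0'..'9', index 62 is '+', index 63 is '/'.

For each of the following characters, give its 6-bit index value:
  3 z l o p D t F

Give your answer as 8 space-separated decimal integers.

Answer: 55 51 37 40 41 3 45 5

Derivation:
'3': 0..9 range, 52 + ord('3') − ord('0') = 55
'z': a..z range, 26 + ord('z') − ord('a') = 51
'l': a..z range, 26 + ord('l') − ord('a') = 37
'o': a..z range, 26 + ord('o') − ord('a') = 40
'p': a..z range, 26 + ord('p') − ord('a') = 41
'D': A..Z range, ord('D') − ord('A') = 3
't': a..z range, 26 + ord('t') − ord('a') = 45
'F': A..Z range, ord('F') − ord('A') = 5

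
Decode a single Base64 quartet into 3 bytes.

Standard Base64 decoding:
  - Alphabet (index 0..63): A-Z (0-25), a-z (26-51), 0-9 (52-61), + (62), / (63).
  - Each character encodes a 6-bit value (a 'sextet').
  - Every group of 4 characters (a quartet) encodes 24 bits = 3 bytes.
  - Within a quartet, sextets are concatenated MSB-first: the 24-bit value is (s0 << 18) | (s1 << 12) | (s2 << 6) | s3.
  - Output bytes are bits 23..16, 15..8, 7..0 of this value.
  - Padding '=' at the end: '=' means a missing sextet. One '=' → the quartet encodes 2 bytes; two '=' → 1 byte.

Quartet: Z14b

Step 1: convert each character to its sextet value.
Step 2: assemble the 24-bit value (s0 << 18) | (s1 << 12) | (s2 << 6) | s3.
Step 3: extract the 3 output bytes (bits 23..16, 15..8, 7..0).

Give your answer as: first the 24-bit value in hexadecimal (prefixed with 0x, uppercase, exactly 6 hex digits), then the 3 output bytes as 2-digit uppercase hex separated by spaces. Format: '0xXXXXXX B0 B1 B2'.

Sextets: Z=25, 1=53, 4=56, b=27
24-bit: (25<<18) | (53<<12) | (56<<6) | 27
      = 0x640000 | 0x035000 | 0x000E00 | 0x00001B
      = 0x675E1B
Bytes: (v>>16)&0xFF=67, (v>>8)&0xFF=5E, v&0xFF=1B

Answer: 0x675E1B 67 5E 1B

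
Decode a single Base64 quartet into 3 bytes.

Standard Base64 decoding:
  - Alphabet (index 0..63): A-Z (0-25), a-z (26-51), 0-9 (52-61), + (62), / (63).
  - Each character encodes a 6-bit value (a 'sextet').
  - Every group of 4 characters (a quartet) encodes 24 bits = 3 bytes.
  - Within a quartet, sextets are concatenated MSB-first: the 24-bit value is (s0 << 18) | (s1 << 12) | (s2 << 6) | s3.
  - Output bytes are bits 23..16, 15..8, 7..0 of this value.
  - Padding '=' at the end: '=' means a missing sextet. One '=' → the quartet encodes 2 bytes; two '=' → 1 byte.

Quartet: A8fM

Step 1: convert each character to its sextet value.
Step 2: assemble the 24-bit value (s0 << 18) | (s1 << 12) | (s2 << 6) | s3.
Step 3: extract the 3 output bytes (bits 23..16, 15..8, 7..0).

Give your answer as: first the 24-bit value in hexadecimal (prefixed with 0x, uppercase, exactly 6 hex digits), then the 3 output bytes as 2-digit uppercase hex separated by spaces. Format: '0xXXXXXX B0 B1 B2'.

Sextets: A=0, 8=60, f=31, M=12
24-bit: (0<<18) | (60<<12) | (31<<6) | 12
      = 0x000000 | 0x03C000 | 0x0007C0 | 0x00000C
      = 0x03C7CC
Bytes: (v>>16)&0xFF=03, (v>>8)&0xFF=C7, v&0xFF=CC

Answer: 0x03C7CC 03 C7 CC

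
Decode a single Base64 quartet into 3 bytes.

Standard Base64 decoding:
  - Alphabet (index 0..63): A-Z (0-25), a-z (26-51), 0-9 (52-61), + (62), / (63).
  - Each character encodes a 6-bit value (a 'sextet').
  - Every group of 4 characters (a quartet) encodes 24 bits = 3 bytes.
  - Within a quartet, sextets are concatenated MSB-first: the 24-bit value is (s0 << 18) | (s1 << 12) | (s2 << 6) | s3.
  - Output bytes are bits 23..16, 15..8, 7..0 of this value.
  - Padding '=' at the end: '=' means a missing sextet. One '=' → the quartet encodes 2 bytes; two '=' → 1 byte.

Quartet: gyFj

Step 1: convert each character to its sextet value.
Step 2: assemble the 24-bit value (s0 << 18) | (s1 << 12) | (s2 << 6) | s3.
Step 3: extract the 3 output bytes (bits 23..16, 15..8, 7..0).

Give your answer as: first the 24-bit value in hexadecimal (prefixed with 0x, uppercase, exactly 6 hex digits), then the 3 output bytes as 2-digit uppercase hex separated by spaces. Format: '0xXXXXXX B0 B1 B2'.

Sextets: g=32, y=50, F=5, j=35
24-bit: (32<<18) | (50<<12) | (5<<6) | 35
      = 0x800000 | 0x032000 | 0x000140 | 0x000023
      = 0x832163
Bytes: (v>>16)&0xFF=83, (v>>8)&0xFF=21, v&0xFF=63

Answer: 0x832163 83 21 63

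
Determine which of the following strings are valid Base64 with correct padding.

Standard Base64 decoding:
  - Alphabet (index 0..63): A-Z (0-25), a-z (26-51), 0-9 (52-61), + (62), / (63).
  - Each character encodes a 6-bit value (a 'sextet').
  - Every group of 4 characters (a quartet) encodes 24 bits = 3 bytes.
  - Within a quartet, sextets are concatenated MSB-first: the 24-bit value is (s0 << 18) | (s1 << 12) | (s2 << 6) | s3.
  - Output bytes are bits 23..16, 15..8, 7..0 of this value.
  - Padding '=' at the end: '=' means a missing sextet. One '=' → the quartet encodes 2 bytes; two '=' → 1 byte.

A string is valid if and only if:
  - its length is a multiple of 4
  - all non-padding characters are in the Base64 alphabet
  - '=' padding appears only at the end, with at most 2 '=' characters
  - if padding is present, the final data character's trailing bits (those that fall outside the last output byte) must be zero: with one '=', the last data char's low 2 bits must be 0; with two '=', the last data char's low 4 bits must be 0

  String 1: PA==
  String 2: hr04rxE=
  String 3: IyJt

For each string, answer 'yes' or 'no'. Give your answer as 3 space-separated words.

String 1: 'PA==' → valid
String 2: 'hr04rxE=' → valid
String 3: 'IyJt' → valid

Answer: yes yes yes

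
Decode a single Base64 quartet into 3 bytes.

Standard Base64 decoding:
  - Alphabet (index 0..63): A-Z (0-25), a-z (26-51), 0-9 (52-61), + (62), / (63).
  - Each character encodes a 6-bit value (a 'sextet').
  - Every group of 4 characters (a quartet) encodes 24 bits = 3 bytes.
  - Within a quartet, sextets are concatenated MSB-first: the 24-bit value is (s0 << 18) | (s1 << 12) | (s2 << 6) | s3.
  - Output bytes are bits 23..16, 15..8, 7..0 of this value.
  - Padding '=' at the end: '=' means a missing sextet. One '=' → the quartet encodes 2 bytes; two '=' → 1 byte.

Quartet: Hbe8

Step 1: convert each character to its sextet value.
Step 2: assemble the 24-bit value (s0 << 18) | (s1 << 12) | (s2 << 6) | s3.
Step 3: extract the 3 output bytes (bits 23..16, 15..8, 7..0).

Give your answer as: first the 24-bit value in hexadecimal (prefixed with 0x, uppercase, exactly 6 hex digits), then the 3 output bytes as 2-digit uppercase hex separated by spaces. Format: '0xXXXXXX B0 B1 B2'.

Sextets: H=7, b=27, e=30, 8=60
24-bit: (7<<18) | (27<<12) | (30<<6) | 60
      = 0x1C0000 | 0x01B000 | 0x000780 | 0x00003C
      = 0x1DB7BC
Bytes: (v>>16)&0xFF=1D, (v>>8)&0xFF=B7, v&0xFF=BC

Answer: 0x1DB7BC 1D B7 BC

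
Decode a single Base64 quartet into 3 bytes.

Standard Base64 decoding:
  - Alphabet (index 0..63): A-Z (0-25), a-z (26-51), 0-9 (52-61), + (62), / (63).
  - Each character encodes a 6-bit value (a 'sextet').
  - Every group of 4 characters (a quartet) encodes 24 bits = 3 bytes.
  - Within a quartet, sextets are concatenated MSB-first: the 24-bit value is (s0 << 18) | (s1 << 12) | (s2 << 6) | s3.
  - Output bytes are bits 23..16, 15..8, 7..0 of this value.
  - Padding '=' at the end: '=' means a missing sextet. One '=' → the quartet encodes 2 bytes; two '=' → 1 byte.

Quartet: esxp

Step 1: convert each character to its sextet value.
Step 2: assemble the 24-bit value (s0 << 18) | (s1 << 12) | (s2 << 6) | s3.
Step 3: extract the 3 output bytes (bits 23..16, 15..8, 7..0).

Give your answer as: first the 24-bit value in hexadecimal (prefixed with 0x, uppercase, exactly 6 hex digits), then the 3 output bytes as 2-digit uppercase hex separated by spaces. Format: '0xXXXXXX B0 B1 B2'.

Sextets: e=30, s=44, x=49, p=41
24-bit: (30<<18) | (44<<12) | (49<<6) | 41
      = 0x780000 | 0x02C000 | 0x000C40 | 0x000029
      = 0x7ACC69
Bytes: (v>>16)&0xFF=7A, (v>>8)&0xFF=CC, v&0xFF=69

Answer: 0x7ACC69 7A CC 69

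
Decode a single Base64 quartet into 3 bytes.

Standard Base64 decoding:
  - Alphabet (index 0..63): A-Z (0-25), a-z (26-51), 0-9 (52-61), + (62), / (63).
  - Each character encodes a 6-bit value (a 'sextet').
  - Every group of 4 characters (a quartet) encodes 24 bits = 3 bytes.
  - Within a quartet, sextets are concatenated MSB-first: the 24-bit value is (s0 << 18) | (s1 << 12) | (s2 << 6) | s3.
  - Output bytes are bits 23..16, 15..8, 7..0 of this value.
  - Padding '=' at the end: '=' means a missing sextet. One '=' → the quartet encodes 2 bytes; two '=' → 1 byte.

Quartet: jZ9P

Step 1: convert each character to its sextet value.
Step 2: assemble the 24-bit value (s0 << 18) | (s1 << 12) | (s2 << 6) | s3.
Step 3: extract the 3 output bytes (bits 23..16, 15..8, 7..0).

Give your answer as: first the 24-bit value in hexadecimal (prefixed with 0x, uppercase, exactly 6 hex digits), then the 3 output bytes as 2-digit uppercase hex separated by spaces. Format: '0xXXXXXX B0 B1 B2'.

Answer: 0x8D9F4F 8D 9F 4F

Derivation:
Sextets: j=35, Z=25, 9=61, P=15
24-bit: (35<<18) | (25<<12) | (61<<6) | 15
      = 0x8C0000 | 0x019000 | 0x000F40 | 0x00000F
      = 0x8D9F4F
Bytes: (v>>16)&0xFF=8D, (v>>8)&0xFF=9F, v&0xFF=4F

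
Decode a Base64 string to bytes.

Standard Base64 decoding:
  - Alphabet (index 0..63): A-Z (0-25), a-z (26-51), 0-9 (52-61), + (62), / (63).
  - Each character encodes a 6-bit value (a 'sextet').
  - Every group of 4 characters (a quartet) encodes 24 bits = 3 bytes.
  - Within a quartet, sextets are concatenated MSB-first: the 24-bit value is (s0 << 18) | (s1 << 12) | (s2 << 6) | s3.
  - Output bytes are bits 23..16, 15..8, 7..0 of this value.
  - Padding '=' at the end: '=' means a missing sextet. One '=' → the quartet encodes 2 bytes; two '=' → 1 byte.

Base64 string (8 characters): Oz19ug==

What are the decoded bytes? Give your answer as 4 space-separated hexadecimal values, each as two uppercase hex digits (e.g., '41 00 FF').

After char 0 ('O'=14): chars_in_quartet=1 acc=0xE bytes_emitted=0
After char 1 ('z'=51): chars_in_quartet=2 acc=0x3B3 bytes_emitted=0
After char 2 ('1'=53): chars_in_quartet=3 acc=0xECF5 bytes_emitted=0
After char 3 ('9'=61): chars_in_quartet=4 acc=0x3B3D7D -> emit 3B 3D 7D, reset; bytes_emitted=3
After char 4 ('u'=46): chars_in_quartet=1 acc=0x2E bytes_emitted=3
After char 5 ('g'=32): chars_in_quartet=2 acc=0xBA0 bytes_emitted=3
Padding '==': partial quartet acc=0xBA0 -> emit BA; bytes_emitted=4

Answer: 3B 3D 7D BA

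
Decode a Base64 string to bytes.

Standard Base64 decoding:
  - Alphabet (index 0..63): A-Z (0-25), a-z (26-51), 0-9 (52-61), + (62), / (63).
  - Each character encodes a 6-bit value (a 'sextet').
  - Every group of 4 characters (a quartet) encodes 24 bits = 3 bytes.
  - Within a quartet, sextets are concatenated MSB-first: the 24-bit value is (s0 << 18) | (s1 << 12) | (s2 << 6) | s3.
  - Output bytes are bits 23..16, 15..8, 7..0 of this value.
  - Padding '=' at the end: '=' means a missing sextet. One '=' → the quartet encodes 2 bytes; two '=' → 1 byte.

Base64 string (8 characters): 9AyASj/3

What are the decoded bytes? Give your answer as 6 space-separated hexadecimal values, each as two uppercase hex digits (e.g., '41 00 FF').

After char 0 ('9'=61): chars_in_quartet=1 acc=0x3D bytes_emitted=0
After char 1 ('A'=0): chars_in_quartet=2 acc=0xF40 bytes_emitted=0
After char 2 ('y'=50): chars_in_quartet=3 acc=0x3D032 bytes_emitted=0
After char 3 ('A'=0): chars_in_quartet=4 acc=0xF40C80 -> emit F4 0C 80, reset; bytes_emitted=3
After char 4 ('S'=18): chars_in_quartet=1 acc=0x12 bytes_emitted=3
After char 5 ('j'=35): chars_in_quartet=2 acc=0x4A3 bytes_emitted=3
After char 6 ('/'=63): chars_in_quartet=3 acc=0x128FF bytes_emitted=3
After char 7 ('3'=55): chars_in_quartet=4 acc=0x4A3FF7 -> emit 4A 3F F7, reset; bytes_emitted=6

Answer: F4 0C 80 4A 3F F7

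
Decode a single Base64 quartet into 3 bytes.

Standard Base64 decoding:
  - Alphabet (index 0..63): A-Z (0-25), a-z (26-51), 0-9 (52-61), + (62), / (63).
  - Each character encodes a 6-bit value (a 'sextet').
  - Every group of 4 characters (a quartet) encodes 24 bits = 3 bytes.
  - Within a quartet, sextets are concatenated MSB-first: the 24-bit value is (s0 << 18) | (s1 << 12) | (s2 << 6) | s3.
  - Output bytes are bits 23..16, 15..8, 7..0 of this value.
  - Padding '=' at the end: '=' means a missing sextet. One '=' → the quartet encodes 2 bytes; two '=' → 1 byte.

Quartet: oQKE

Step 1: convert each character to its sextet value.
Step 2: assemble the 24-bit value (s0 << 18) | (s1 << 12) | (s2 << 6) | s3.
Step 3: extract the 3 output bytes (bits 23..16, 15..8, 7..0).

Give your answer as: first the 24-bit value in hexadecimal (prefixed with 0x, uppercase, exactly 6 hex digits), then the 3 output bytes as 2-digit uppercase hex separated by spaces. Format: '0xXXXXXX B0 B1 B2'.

Answer: 0xA10284 A1 02 84

Derivation:
Sextets: o=40, Q=16, K=10, E=4
24-bit: (40<<18) | (16<<12) | (10<<6) | 4
      = 0xA00000 | 0x010000 | 0x000280 | 0x000004
      = 0xA10284
Bytes: (v>>16)&0xFF=A1, (v>>8)&0xFF=02, v&0xFF=84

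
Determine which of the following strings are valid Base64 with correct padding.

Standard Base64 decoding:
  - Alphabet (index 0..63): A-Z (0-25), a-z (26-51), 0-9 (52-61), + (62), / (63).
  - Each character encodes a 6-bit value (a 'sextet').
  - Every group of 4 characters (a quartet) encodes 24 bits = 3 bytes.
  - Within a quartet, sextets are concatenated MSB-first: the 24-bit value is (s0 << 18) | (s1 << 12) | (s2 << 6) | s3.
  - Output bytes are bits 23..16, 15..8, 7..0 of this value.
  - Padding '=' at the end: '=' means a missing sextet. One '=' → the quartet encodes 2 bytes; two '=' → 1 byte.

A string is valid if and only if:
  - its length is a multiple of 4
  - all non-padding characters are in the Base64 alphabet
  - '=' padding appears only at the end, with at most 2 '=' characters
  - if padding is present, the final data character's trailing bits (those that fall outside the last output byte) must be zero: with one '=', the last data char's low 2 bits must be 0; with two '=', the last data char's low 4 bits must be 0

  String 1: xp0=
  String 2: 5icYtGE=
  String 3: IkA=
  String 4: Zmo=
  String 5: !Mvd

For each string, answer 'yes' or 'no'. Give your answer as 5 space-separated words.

String 1: 'xp0=' → valid
String 2: '5icYtGE=' → valid
String 3: 'IkA=' → valid
String 4: 'Zmo=' → valid
String 5: '!Mvd' → invalid (bad char(s): ['!'])

Answer: yes yes yes yes no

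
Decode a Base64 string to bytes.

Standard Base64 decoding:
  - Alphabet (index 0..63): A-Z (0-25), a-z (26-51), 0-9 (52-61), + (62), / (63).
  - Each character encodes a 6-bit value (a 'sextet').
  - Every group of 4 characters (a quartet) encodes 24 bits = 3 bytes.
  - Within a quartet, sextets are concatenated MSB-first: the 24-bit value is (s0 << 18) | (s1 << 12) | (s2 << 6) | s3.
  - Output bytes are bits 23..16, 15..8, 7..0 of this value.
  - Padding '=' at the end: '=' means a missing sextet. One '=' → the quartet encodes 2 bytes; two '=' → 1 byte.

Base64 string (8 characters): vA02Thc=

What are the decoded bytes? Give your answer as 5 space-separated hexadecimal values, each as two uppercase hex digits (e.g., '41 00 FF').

Answer: BC 0D 36 4E 17

Derivation:
After char 0 ('v'=47): chars_in_quartet=1 acc=0x2F bytes_emitted=0
After char 1 ('A'=0): chars_in_quartet=2 acc=0xBC0 bytes_emitted=0
After char 2 ('0'=52): chars_in_quartet=3 acc=0x2F034 bytes_emitted=0
After char 3 ('2'=54): chars_in_quartet=4 acc=0xBC0D36 -> emit BC 0D 36, reset; bytes_emitted=3
After char 4 ('T'=19): chars_in_quartet=1 acc=0x13 bytes_emitted=3
After char 5 ('h'=33): chars_in_quartet=2 acc=0x4E1 bytes_emitted=3
After char 6 ('c'=28): chars_in_quartet=3 acc=0x1385C bytes_emitted=3
Padding '=': partial quartet acc=0x1385C -> emit 4E 17; bytes_emitted=5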